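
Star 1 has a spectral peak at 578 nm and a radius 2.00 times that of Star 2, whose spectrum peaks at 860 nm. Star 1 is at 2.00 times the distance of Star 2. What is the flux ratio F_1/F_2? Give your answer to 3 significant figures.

4.90

Wien's law: T_1/T_2 = λ_2/λ_1 = 860/578 = 1.488.
L_1/L_2 = (R_1/R_2)²(T_1/T_2)⁴ = (2.00)²(1.488)⁴ = 19.60.
F_1/F_2 = (L_1/L_2)/(d_1/d_2)² = 19.60/(2.00)² = 4.901.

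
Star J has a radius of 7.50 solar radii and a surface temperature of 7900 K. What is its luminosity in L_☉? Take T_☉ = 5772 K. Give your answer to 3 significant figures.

L/L_☉ = (R/R_☉)² (T/T_☉)⁴ = (7.50)² × (7900/5772)⁴
       = 56.25 × (1.369)⁴ = 56.25 × 3.509 = 197.4.

197 L_☉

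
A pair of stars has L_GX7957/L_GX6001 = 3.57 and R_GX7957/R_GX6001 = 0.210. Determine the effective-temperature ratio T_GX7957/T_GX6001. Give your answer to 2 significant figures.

L ∝ R²T⁴ gives T ∝ (L/R²)^(1/4), so
T_GX7957/T_GX6001 = (3.57 / 0.210²)^(1/4) = (80.95)^(1/4) = 3.000.

3.0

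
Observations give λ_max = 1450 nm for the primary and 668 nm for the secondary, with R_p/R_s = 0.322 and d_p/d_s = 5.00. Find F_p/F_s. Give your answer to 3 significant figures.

1.87×10^-4

Wien's law: T_p/T_s = λ_s/λ_p = 668/1450 = 0.4607.
L_p/L_s = (R_p/R_s)²(T_p/T_s)⁴ = (0.322)²(0.4607)⁴ = 0.004670.
F_p/F_s = (L_p/L_s)/(d_p/d_s)² = 0.004670/(5.00)² = 1.868×10^-4.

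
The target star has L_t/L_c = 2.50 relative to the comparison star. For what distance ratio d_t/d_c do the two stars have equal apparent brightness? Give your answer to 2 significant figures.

1.6

Equal flux requires L_t/d_t² = L_c/d_c², so d_t/d_c = √(L_t/L_c)
= √(2.50) = 1.581.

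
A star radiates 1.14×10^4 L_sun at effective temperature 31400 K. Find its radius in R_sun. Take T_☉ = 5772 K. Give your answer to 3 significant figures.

3.61 R_sun

R/R_☉ = √(L/L_☉) / (T/T_☉)² = √(1.14×10^4) / (5.440)²
       = 106.8 / 29.59 = 3.608.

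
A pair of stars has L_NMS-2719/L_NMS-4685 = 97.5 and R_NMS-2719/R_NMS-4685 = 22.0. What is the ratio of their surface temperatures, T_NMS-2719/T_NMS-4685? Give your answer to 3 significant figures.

L ∝ R²T⁴ gives T ∝ (L/R²)^(1/4), so
T_NMS-2719/T_NMS-4685 = (97.5 / 22.0²)^(1/4) = (0.2014)^(1/4) = 0.6699.

0.670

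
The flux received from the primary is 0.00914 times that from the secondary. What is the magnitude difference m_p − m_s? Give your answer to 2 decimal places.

5.10

m_p − m_s = −2.5 log₁₀(F_p/F_s) = −2.5 log₁₀(0.00914) = −2.5 × (-2.039) = 5.098.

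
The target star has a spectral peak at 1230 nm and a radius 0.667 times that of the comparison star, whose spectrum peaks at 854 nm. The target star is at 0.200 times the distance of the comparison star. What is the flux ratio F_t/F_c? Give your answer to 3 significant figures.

Wien's law: T_t/T_c = λ_c/λ_t = 854/1230 = 0.6943.
L_t/L_c = (R_t/R_c)²(T_t/T_c)⁴ = (0.667)²(0.6943)⁴ = 0.1034.
F_t/F_c = (L_t/L_c)/(d_t/d_c)² = 0.1034/(0.200)² = 2.585.

2.58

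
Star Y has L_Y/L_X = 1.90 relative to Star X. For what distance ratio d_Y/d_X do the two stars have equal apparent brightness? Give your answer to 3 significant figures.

Equal flux requires L_Y/d_Y² = L_X/d_X², so d_Y/d_X = √(L_Y/L_X)
= √(1.90) = 1.378.

1.38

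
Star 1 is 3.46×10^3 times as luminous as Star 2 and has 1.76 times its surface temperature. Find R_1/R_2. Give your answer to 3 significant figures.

19.0

L ∝ R²T⁴ gives R ∝ √L / T², so
R_1/R_2 = √(3.46×10^3) / (1.76)² = 58.82 / 3.098 = 18.99.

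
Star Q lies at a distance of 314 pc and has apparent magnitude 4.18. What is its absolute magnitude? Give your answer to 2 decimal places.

M = m − 5 log₁₀(d/10 pc) = 4.18 − 5 log₁₀(314/10)
  = 4.18 − 5 × 1.497 = 4.18 − 7.48 = -3.30.

-3.30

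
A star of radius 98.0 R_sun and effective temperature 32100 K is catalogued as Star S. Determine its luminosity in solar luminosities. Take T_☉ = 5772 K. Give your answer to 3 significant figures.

9.19×10^6 solar luminosities

L/L_☉ = (R/R_☉)² (T/T_☉)⁴ = (98.0)² × (32100/5772)⁴
       = 9604 × (5.561)⁴ = 9604 × 956.6 = 9.187×10^6.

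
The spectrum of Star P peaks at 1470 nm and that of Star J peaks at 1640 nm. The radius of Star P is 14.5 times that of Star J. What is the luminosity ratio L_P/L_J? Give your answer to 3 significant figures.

326

Wien's law gives T ∝ 1/λ_max, so T_P/T_J = λ_J/λ_P = 1640/1470 = 1.116.
Then L ∝ R²T⁴ gives L_P/L_J = (14.5)² × (1.116)⁴ = 210.2 × 1.549 = 325.7.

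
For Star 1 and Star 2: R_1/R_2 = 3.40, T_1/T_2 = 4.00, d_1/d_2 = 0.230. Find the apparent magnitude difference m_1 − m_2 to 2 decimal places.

-11.87

L_1/L_2 = (3.40)²(4.00)⁴ = 2959.
F_1/F_2 = (L_1/L_2)/(d_1/d_2)² = 2959/0.05290 = 5.594×10^4.
m_1 − m_2 = −2.5 log₁₀(5.594×10^4) = -11.87.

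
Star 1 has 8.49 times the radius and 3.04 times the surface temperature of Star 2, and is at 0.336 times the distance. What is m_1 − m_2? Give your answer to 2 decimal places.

L_1/L_2 = (8.49)²(3.04)⁴ = 6156.
F_1/F_2 = (L_1/L_2)/(d_1/d_2)² = 6156/0.1129 = 5.453×10^4.
m_1 − m_2 = −2.5 log₁₀(5.453×10^4) = -11.84.

-11.84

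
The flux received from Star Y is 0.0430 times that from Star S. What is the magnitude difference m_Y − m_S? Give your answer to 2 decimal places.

m_Y − m_S = −2.5 log₁₀(F_Y/F_S) = −2.5 log₁₀(0.0430) = −2.5 × (-1.367) = 3.416.

3.42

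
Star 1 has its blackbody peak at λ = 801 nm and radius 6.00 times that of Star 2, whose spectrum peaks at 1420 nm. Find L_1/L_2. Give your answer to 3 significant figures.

Wien's law gives T ∝ 1/λ_max, so T_1/T_2 = λ_2/λ_1 = 1420/801 = 1.773.
Then L ∝ R²T⁴ gives L_1/L_2 = (6.00)² × (1.773)⁴ = 36.00 × 9.877 = 355.6.

356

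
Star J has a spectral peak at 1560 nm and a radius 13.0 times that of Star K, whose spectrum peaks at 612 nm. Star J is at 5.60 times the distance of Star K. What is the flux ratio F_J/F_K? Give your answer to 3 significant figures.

0.128

Wien's law: T_J/T_K = λ_K/λ_J = 612/1560 = 0.3923.
L_J/L_K = (R_J/R_K)²(T_J/T_K)⁴ = (13.0)²(0.3923)⁴ = 4.003.
F_J/F_K = (L_J/L_K)/(d_J/d_K)² = 4.003/(5.60)² = 0.1276.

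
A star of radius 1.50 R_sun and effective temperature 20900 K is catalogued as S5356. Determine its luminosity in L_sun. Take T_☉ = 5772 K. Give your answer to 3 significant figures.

L/L_☉ = (R/R_☉)² (T/T_☉)⁴ = (1.50)² × (20900/5772)⁴
       = 2.250 × (3.621)⁴ = 2.250 × 171.9 = 386.8.

387 L_sun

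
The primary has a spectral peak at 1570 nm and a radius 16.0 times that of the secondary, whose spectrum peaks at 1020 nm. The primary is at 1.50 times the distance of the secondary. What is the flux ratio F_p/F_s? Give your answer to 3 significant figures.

20.3

Wien's law: T_p/T_s = λ_s/λ_p = 1020/1570 = 0.6497.
L_p/L_s = (R_p/R_s)²(T_p/T_s)⁴ = (16.0)²(0.6497)⁴ = 45.61.
F_p/F_s = (L_p/L_s)/(d_p/d_s)² = 45.61/(1.50)² = 20.27.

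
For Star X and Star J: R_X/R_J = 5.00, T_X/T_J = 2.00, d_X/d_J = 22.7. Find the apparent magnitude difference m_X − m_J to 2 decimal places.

0.27

L_X/L_J = (5.00)²(2.00)⁴ = 400.0.
F_X/F_J = (L_X/L_J)/(d_X/d_J)² = 400.0/515.3 = 0.7763.
m_X − m_J = −2.5 log₁₀(0.7763) = 0.27.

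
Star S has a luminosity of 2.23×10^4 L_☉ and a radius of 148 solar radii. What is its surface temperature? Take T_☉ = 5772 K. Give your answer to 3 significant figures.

T/T_☉ = (L/L_☉)^(1/4) / (R/R_☉)^(1/2)
T = 5772 × (2.23×10^4)^(1/4) / √(148) = 5772 × 12.22 / 12.17 = 5798 K.

5.80×10^3 K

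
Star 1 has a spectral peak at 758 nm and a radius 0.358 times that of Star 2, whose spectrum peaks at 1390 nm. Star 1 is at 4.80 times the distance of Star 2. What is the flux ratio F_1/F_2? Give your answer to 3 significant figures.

0.0629

Wien's law: T_1/T_2 = λ_2/λ_1 = 1390/758 = 1.834.
L_1/L_2 = (R_1/R_2)²(T_1/T_2)⁴ = (0.358)²(1.834)⁴ = 1.449.
F_1/F_2 = (L_1/L_2)/(d_1/d_2)² = 1.449/(4.80)² = 0.06290.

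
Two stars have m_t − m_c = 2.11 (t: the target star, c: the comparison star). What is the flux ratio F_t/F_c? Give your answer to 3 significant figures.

0.143

F_t/F_c = 10^(−(m_t − m_c)/2.5) = 10^(-2.11/2.5) = 10^-0.844 = 0.1432.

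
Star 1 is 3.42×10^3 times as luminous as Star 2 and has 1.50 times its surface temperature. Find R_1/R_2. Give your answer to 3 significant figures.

L ∝ R²T⁴ gives R ∝ √L / T², so
R_1/R_2 = √(3.42×10^3) / (1.50)² = 58.48 / 2.250 = 25.99.

26.0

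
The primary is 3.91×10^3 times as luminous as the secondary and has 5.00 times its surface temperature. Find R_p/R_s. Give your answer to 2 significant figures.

L ∝ R²T⁴ gives R ∝ √L / T², so
R_p/R_s = √(3.91×10^3) / (5.00)² = 62.53 / 25.00 = 2.501.

2.5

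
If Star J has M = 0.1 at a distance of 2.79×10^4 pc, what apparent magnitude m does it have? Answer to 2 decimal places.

m = M + 5 log₁₀(d/10 pc) = 0.1 + 5 log₁₀(2.79×10^4/10)
  = 0.1 + 5 × 3.446 = 0.1 + 17.23 = 17.33.

17.33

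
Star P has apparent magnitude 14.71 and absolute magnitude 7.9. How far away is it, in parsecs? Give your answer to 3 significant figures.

230 pc

m − M = 5 log₁₀(d/10 pc)
14.71 − (7.9) = 6.81 = 5 log₁₀(d/10)
d = 10 × 10^(6.81/5) = 10 × 10^1.362 = 230.1 pc.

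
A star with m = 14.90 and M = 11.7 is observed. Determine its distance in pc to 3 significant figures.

43.7 pc

m − M = 5 log₁₀(d/10 pc)
14.90 − (11.7) = 3.20 = 5 log₁₀(d/10)
d = 10 × 10^(3.20/5) = 10 × 10^0.640 = 43.65 pc.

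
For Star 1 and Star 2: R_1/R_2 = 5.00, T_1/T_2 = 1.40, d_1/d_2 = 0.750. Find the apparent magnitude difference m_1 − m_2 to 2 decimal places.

L_1/L_2 = (5.00)²(1.40)⁴ = 96.04.
F_1/F_2 = (L_1/L_2)/(d_1/d_2)² = 96.04/0.5625 = 170.7.
m_1 − m_2 = −2.5 log₁₀(170.7) = -5.58.

-5.58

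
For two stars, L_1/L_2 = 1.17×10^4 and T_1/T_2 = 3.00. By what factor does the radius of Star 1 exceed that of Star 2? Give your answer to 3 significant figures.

12.0

L ∝ R²T⁴ gives R ∝ √L / T², so
R_1/R_2 = √(1.17×10^4) / (3.00)² = 108.2 / 9.000 = 12.02.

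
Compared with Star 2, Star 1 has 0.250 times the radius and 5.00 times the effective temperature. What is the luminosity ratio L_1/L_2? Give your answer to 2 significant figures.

From the Stefan–Boltzmann law, L ∝ R²T⁴, so
L_1/L_2 = (R_1/R_2)² (T_1/T_2)⁴ = (0.250)² × (5.00)⁴ = 0.06250 × 625.0 = 39.06.

39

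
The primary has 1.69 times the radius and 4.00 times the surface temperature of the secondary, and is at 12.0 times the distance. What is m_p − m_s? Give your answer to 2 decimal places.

-1.76

L_p/L_s = (1.69)²(4.00)⁴ = 731.2.
F_p/F_s = (L_p/L_s)/(d_p/d_s)² = 731.2/144.0 = 5.078.
m_p − m_s = −2.5 log₁₀(5.078) = -1.76.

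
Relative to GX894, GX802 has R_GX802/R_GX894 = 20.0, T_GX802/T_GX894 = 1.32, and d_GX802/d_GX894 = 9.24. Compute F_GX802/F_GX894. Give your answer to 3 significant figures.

L_GX802/L_GX894 = (R_GX802/R_GX894)²(T_GX802/T_GX894)⁴ = (20.0)² × (1.32)⁴ = 1214.
F_GX802/F_GX894 = (L_GX802/L_GX894)/(d_GX802/d_GX894)² = 1214 / (9.24)² = 14.22.

14.2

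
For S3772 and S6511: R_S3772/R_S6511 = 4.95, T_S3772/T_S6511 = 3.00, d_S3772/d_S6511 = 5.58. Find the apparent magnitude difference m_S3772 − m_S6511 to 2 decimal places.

-4.51

L_S3772/L_S6511 = (4.95)²(3.00)⁴ = 1985.
F_S3772/F_S6511 = (L_S3772/L_S6511)/(d_S3772/d_S6511)² = 1985/31.14 = 63.74.
m_S3772 − m_S6511 = −2.5 log₁₀(63.74) = -4.51.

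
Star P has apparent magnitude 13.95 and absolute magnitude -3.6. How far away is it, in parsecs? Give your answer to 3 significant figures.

m − M = 5 log₁₀(d/10 pc)
13.95 − (-3.6) = 17.55 = 5 log₁₀(d/10)
d = 10 × 10^(17.55/5) = 10 × 10^3.510 = 3.236×10^4 pc.

3.24×10^4 pc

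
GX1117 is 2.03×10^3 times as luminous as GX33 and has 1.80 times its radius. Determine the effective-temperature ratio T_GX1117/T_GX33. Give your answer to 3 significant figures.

L ∝ R²T⁴ gives T ∝ (L/R²)^(1/4), so
T_GX1117/T_GX33 = (2.03×10^3 / 1.80²)^(1/4) = (626.5)^(1/4) = 5.003.

5.00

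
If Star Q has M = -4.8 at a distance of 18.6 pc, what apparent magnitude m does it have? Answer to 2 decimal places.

-3.45

m = M + 5 log₁₀(d/10 pc) = -4.8 + 5 log₁₀(18.6/10)
  = -4.8 + 5 × 0.270 = -4.8 + 1.35 = -3.45.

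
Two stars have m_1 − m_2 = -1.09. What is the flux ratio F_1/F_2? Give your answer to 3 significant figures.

F_1/F_2 = 10^(−(m_1 − m_2)/2.5) = 10^(1.09/2.5) = 10^0.436 = 2.729.

2.73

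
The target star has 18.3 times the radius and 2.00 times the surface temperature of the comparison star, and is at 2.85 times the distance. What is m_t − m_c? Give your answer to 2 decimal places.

-7.05

L_t/L_c = (18.3)²(2.00)⁴ = 5358.
F_t/F_c = (L_t/L_c)/(d_t/d_c)² = 5358/8.123 = 659.7.
m_t − m_c = −2.5 log₁₀(659.7) = -7.05.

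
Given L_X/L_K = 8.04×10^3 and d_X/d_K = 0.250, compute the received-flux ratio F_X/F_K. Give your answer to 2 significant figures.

F = L/(4πd²), so F_X/F_K = (L_X/L_K) / (d_X/d_K)²
= 8.04×10^3 / (0.250)² = 8.04×10^3 / 0.06250 = 1.286×10^5.

1.3×10^5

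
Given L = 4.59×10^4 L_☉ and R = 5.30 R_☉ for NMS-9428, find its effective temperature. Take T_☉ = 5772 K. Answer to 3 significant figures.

T/T_☉ = (L/L_☉)^(1/4) / (R/R_☉)^(1/2)
T = 5772 × (4.59×10^4)^(1/4) / √(5.30) = 5772 × 14.64 / 2.302 = 3.670×10^4 K.

3.67×10^4 K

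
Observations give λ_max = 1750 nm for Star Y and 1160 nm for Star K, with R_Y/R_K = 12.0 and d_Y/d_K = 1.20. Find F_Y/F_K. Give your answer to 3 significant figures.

Wien's law: T_Y/T_K = λ_K/λ_Y = 1160/1750 = 0.6629.
L_Y/L_K = (R_Y/R_K)²(T_Y/T_K)⁴ = (12.0)²(0.6629)⁴ = 27.80.
F_Y/F_K = (L_Y/L_K)/(d_Y/d_K)² = 27.80/(1.20)² = 19.31.

19.3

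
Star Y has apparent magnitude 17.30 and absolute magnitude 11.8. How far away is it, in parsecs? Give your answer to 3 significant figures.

m − M = 5 log₁₀(d/10 pc)
17.30 − (11.8) = 5.50 = 5 log₁₀(d/10)
d = 10 × 10^(5.50/5) = 10 × 10^1.100 = 125.9 pc.

126 pc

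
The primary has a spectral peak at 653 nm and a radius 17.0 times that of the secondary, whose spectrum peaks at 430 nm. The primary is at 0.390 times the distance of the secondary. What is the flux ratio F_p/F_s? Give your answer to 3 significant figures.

Wien's law: T_p/T_s = λ_s/λ_p = 430/653 = 0.6585.
L_p/L_s = (R_p/R_s)²(T_p/T_s)⁴ = (17.0)²(0.6585)⁴ = 54.34.
F_p/F_s = (L_p/L_s)/(d_p/d_s)² = 54.34/(0.390)² = 357.3.

357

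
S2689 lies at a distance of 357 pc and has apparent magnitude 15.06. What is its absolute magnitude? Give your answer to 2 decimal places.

M = m − 5 log₁₀(d/10 pc) = 15.06 − 5 log₁₀(357/10)
  = 15.06 − 5 × 1.553 = 15.06 − 7.76 = 7.30.

7.30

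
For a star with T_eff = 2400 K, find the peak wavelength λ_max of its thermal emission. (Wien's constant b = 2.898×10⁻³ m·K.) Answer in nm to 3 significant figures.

1.21×10^3 nm

λ_max = b/T = 2.898×10⁻³ / 2400 = 1.21×10^-6 m = 1208 nm.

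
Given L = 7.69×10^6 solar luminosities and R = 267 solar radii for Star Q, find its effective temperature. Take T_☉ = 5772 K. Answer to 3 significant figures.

1.86×10^4 K

T/T_☉ = (L/L_☉)^(1/4) / (R/R_☉)^(1/2)
T = 5772 × (7.69×10^6)^(1/4) / √(267) = 5772 × 52.66 / 16.34 = 1.860×10^4 K.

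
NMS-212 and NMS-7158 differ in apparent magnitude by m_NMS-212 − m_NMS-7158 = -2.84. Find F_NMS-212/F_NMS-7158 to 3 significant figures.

F_NMS-212/F_NMS-7158 = 10^(−(m_NMS-212 − m_NMS-7158)/2.5) = 10^(2.84/2.5) = 10^1.136 = 13.68.

13.7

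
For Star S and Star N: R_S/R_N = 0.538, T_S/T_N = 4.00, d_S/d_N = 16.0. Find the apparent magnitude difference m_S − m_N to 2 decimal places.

L_S/L_N = (0.538)²(4.00)⁴ = 74.10.
F_S/F_N = (L_S/L_N)/(d_S/d_N)² = 74.10/256.0 = 0.2894.
m_S − m_N = −2.5 log₁₀(0.2894) = 1.35.

1.35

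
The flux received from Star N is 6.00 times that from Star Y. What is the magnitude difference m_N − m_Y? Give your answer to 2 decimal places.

-1.95

m_N − m_Y = −2.5 log₁₀(F_N/F_Y) = −2.5 log₁₀(6.00) = −2.5 × (0.778) = -1.945.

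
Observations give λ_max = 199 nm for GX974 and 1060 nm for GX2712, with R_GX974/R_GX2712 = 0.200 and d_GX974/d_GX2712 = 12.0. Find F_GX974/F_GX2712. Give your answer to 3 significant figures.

Wien's law: T_GX974/T_GX2712 = λ_GX2712/λ_GX974 = 1060/199 = 5.327.
L_GX974/L_GX2712 = (R_GX974/R_GX2712)²(T_GX974/T_GX2712)⁴ = (0.200)²(5.327)⁴ = 32.20.
F_GX974/F_GX2712 = (L_GX974/L_GX2712)/(d_GX974/d_GX2712)² = 32.20/(12.0)² = 0.2236.

0.224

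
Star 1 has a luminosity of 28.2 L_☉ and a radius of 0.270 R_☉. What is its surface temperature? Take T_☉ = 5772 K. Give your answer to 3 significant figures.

2.56×10^4 K

T/T_☉ = (L/L_☉)^(1/4) / (R/R_☉)^(1/2)
T = 5772 × (28.2)^(1/4) / √(0.270) = 5772 × 2.304 / 0.5196 = 2.560×10^4 K.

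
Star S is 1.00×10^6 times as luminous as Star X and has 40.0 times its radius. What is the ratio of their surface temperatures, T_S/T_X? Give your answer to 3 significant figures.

5.00

L ∝ R²T⁴ gives T ∝ (L/R²)^(1/4), so
T_S/T_X = (1.00×10^6 / 40.0²)^(1/4) = (625.0)^(1/4) = 5.000.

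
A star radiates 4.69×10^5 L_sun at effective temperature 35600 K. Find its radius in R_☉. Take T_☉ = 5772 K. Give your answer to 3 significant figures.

18.0 R_☉

R/R_☉ = √(L/L_☉) / (T/T_☉)² = √(4.69×10^5) / (6.168)²
       = 684.8 / 38.04 = 18.00.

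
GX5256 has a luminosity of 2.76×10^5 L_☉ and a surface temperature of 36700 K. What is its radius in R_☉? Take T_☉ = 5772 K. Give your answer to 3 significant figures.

13.0 R_☉

R/R_☉ = √(L/L_☉) / (T/T_☉)² = √(2.76×10^5) / (6.358)²
       = 525.4 / 40.43 = 12.99.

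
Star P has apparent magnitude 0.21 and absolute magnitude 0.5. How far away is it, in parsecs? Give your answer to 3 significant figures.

m − M = 5 log₁₀(d/10 pc)
0.21 − (0.5) = -0.29 = 5 log₁₀(d/10)
d = 10 × 10^(-0.29/5) = 10 × 10^-0.058 = 8.750 pc.

8.75 pc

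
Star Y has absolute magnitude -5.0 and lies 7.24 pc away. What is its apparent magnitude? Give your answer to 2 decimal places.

m = M + 5 log₁₀(d/10 pc) = -5.0 + 5 log₁₀(7.24/10)
  = -5.0 + 5 × -0.140 = -5.0 + -0.70 = -5.70.

-5.70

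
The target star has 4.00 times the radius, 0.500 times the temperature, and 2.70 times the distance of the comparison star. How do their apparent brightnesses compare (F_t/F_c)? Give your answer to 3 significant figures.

0.137

L_t/L_c = (R_t/R_c)²(T_t/T_c)⁴ = (4.00)² × (0.500)⁴ = 1.000.
F_t/F_c = (L_t/L_c)/(d_t/d_c)² = 1.000 / (2.70)² = 0.1372.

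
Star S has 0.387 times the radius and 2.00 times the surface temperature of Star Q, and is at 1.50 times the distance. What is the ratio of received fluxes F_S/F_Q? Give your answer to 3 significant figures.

1.07

L_S/L_Q = (R_S/R_Q)²(T_S/T_Q)⁴ = (0.387)² × (2.00)⁴ = 2.396.
F_S/F_Q = (L_S/L_Q)/(d_S/d_Q)² = 2.396 / (1.50)² = 1.065.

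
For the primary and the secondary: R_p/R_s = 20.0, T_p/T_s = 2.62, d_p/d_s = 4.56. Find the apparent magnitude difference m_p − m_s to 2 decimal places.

-7.39

L_p/L_s = (20.0)²(2.62)⁴ = 1.885×10^4.
F_p/F_s = (L_p/L_s)/(d_p/d_s)² = 1.885×10^4/20.79 = 906.4.
m_p − m_s = −2.5 log₁₀(906.4) = -7.39.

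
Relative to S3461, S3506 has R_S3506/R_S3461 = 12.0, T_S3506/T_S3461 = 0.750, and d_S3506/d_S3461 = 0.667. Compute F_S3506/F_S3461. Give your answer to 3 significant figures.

102

L_S3506/L_S3461 = (R_S3506/R_S3461)²(T_S3506/T_S3461)⁴ = (12.0)² × (0.750)⁴ = 45.56.
F_S3506/F_S3461 = (L_S3506/L_S3461)/(d_S3506/d_S3461)² = 45.56 / (0.667)² = 102.4.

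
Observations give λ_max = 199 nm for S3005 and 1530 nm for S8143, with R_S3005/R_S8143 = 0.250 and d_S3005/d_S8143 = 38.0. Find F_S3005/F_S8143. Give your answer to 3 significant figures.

0.151

Wien's law: T_S3005/T_S8143 = λ_S8143/λ_S3005 = 1530/199 = 7.688.
L_S3005/L_S8143 = (R_S3005/R_S8143)²(T_S3005/T_S8143)⁴ = (0.250)²(7.688)⁴ = 218.4.
F_S3005/F_S8143 = (L_S3005/L_S8143)/(d_S3005/d_S8143)² = 218.4/(38.0)² = 0.1512.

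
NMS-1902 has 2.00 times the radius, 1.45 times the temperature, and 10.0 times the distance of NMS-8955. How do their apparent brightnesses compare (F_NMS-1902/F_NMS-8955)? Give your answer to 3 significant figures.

0.177

L_NMS-1902/L_NMS-8955 = (R_NMS-1902/R_NMS-8955)²(T_NMS-1902/T_NMS-8955)⁴ = (2.00)² × (1.45)⁴ = 17.68.
F_NMS-1902/F_NMS-8955 = (L_NMS-1902/L_NMS-8955)/(d_NMS-1902/d_NMS-8955)² = 17.68 / (10.0)² = 0.1768.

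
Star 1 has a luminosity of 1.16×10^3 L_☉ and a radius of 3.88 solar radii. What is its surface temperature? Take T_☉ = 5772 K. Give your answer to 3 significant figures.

T/T_☉ = (L/L_☉)^(1/4) / (R/R_☉)^(1/2)
T = 5772 × (1.16×10^3)^(1/4) / √(3.88) = 5772 × 5.836 / 1.970 = 1.710×10^4 K.

1.71×10^4 K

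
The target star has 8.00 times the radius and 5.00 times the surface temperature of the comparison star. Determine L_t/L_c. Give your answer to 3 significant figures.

4.00×10^4

From the Stefan–Boltzmann law, L ∝ R²T⁴, so
L_t/L_c = (R_t/R_c)² (T_t/T_c)⁴ = (8.00)² × (5.00)⁴ = 64.00 × 625.0 = 4.000×10^4.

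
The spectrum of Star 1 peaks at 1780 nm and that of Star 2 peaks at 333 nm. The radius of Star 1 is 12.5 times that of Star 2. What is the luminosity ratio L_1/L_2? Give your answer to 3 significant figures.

0.191

Wien's law gives T ∝ 1/λ_max, so T_1/T_2 = λ_2/λ_1 = 333/1780 = 0.1871.
Then L ∝ R²T⁴ gives L_1/L_2 = (12.5)² × (0.1871)⁴ = 156.2 × 0.001225 = 0.1914.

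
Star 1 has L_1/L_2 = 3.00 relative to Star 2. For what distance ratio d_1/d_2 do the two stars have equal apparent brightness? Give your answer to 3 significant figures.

Equal flux requires L_1/d_1² = L_2/d_2², so d_1/d_2 = √(L_1/L_2)
= √(3.00) = 1.732.

1.73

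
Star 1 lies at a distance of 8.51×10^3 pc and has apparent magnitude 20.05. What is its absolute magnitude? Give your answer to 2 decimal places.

M = m − 5 log₁₀(d/10 pc) = 20.05 − 5 log₁₀(8.51×10^3/10)
  = 20.05 − 5 × 2.930 = 20.05 − 14.65 = 5.40.

5.40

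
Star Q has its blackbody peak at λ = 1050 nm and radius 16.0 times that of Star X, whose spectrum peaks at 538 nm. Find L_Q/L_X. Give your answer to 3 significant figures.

Wien's law gives T ∝ 1/λ_max, so T_Q/T_X = λ_X/λ_Q = 538/1050 = 0.5124.
Then L ∝ R²T⁴ gives L_Q/L_X = (16.0)² × (0.5124)⁴ = 256.0 × 0.06892 = 17.64.

17.6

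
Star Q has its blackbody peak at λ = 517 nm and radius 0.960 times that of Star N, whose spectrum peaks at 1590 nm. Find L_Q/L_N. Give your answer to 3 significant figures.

82.4

Wien's law gives T ∝ 1/λ_max, so T_Q/T_N = λ_N/λ_Q = 1590/517 = 3.075.
Then L ∝ R²T⁴ gives L_Q/L_N = (0.960)² × (3.075)⁴ = 0.9216 × 89.46 = 82.45.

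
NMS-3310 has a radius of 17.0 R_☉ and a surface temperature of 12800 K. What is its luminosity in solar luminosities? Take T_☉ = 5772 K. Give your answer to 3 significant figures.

6.99×10^3 solar luminosities

L/L_☉ = (R/R_☉)² (T/T_☉)⁴ = (17.0)² × (12800/5772)⁴
       = 289.0 × (2.218)⁴ = 289.0 × 24.18 = 6989.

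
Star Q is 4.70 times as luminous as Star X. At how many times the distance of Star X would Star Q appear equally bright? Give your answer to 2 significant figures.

Equal flux requires L_Q/d_Q² = L_X/d_X², so d_Q/d_X = √(L_Q/L_X)
= √(4.70) = 2.168.

2.2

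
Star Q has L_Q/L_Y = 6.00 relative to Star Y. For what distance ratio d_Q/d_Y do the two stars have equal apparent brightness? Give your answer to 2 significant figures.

2.4

Equal flux requires L_Q/d_Q² = L_Y/d_Y², so d_Q/d_Y = √(L_Q/L_Y)
= √(6.00) = 2.449.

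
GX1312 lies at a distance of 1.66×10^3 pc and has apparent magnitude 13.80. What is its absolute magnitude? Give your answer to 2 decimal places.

2.70

M = m − 5 log₁₀(d/10 pc) = 13.80 − 5 log₁₀(1.66×10^3/10)
  = 13.80 − 5 × 2.220 = 13.80 − 11.10 = 2.70.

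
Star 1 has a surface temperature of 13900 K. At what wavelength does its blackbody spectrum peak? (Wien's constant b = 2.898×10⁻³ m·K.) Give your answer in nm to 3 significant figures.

208 nm

λ_max = b/T = 2.898×10⁻³ / 13900 = 2.08×10^-7 m = 208.5 nm.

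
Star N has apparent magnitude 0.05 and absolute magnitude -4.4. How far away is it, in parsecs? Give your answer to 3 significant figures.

m − M = 5 log₁₀(d/10 pc)
0.05 − (-4.4) = 4.45 = 5 log₁₀(d/10)
d = 10 × 10^(4.45/5) = 10 × 10^0.890 = 77.62 pc.

77.6 pc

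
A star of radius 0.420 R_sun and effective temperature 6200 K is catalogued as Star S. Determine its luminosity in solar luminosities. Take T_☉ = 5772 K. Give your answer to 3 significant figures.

L/L_☉ = (R/R_☉)² (T/T_☉)⁴ = (0.420)² × (6200/5772)⁴
       = 0.1764 × (1.074)⁴ = 0.1764 × 1.331 = 0.2348.

0.235 solar luminosities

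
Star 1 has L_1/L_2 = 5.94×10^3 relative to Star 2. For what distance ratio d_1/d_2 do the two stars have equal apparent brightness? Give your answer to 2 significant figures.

Equal flux requires L_1/d_1² = L_2/d_2², so d_1/d_2 = √(L_1/L_2)
= √(5.94×10^3) = 77.07.

77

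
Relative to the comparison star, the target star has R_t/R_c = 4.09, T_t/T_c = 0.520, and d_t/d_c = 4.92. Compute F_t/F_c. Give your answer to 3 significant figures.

0.0505

L_t/L_c = (R_t/R_c)²(T_t/T_c)⁴ = (4.09)² × (0.520)⁴ = 1.223.
F_t/F_c = (L_t/L_c)/(d_t/d_c)² = 1.223 / (4.92)² = 0.05053.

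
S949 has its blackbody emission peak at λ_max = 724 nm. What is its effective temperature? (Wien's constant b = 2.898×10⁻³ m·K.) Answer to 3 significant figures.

T = b/λ_max = 2.898×10⁻³ / (724×10⁻⁹) = 4003 K.

4.00×10^3 K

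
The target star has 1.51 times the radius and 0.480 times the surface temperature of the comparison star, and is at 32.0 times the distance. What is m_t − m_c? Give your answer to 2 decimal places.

9.82

L_t/L_c = (1.51)²(0.480)⁴ = 0.1210.
F_t/F_c = (L_t/L_c)/(d_t/d_c)² = 0.1210/1024 = 1.182×10^-4.
m_t − m_c = −2.5 log₁₀(1.182×10^-4) = 9.82.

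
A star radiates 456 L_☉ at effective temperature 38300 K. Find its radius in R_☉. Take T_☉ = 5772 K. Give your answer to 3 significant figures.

0.485 R_☉

R/R_☉ = √(L/L_☉) / (T/T_☉)² = √(456) / (6.635)²
       = 21.35 / 44.03 = 0.4850.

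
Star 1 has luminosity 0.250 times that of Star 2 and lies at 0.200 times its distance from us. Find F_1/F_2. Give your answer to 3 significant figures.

F = L/(4πd²), so F_1/F_2 = (L_1/L_2) / (d_1/d_2)²
= 0.250 / (0.200)² = 0.250 / 0.04000 = 6.250.

6.25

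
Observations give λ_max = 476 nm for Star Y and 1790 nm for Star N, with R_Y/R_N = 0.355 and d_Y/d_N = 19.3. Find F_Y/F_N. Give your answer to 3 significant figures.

0.0677

Wien's law: T_Y/T_N = λ_N/λ_Y = 1790/476 = 3.761.
L_Y/L_N = (R_Y/R_N)²(T_Y/T_N)⁴ = (0.355)²(3.761)⁴ = 25.20.
F_Y/F_N = (L_Y/L_N)/(d_Y/d_N)² = 25.20/(19.3)² = 0.06766.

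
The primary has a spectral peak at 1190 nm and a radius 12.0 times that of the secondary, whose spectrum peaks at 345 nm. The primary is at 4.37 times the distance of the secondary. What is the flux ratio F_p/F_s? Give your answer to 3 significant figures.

0.0533

Wien's law: T_p/T_s = λ_s/λ_p = 345/1190 = 0.2899.
L_p/L_s = (R_p/R_s)²(T_p/T_s)⁴ = (12.0)²(0.2899)⁴ = 1.017.
F_p/F_s = (L_p/L_s)/(d_p/d_s)² = 1.017/(4.37)² = 0.05327.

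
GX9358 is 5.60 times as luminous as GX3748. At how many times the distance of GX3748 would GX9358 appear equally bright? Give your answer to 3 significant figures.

Equal flux requires L_GX9358/d_GX9358² = L_GX3748/d_GX3748², so d_GX9358/d_GX3748 = √(L_GX9358/L_GX3748)
= √(5.60) = 2.366.

2.37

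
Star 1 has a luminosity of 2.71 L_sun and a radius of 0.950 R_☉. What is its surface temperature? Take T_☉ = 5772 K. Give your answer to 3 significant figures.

T/T_☉ = (L/L_☉)^(1/4) / (R/R_☉)^(1/2)
T = 5772 × (2.71)^(1/4) / √(0.950) = 5772 × 1.283 / 0.9747 = 7598 K.

7.60×10^3 K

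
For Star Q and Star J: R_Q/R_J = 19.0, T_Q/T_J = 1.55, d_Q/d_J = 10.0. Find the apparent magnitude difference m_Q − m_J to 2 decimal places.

-3.30

L_Q/L_J = (19.0)²(1.55)⁴ = 2084.
F_Q/F_J = (L_Q/L_J)/(d_Q/d_J)² = 2084/100.0 = 20.84.
m_Q − m_J = −2.5 log₁₀(20.84) = -3.30.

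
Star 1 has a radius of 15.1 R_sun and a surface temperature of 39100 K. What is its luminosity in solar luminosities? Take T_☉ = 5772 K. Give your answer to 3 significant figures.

L/L_☉ = (R/R_☉)² (T/T_☉)⁴ = (15.1)² × (39100/5772)⁴
       = 228.0 × (6.774)⁴ = 228.0 × 2106 = 4.801×10^5.

4.80×10^5 solar luminosities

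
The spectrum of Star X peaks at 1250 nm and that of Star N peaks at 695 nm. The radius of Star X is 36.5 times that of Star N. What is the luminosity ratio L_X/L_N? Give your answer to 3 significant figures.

127

Wien's law gives T ∝ 1/λ_max, so T_X/T_N = λ_N/λ_X = 695/1250 = 0.5560.
Then L ∝ R²T⁴ gives L_X/L_N = (36.5)² × (0.5560)⁴ = 1332 × 0.09557 = 127.3.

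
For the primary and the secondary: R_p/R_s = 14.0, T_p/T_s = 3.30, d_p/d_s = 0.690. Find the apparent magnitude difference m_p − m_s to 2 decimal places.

L_p/L_s = (14.0)²(3.30)⁴ = 2.324×10^4.
F_p/F_s = (L_p/L_s)/(d_p/d_s)² = 2.324×10^4/0.4761 = 4.882×10^4.
m_p − m_s = −2.5 log₁₀(4.882×10^4) = -11.72.

-11.72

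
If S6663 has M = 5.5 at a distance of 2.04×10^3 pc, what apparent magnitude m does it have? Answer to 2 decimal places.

m = M + 5 log₁₀(d/10 pc) = 5.5 + 5 log₁₀(2.04×10^3/10)
  = 5.5 + 5 × 2.310 = 5.5 + 11.55 = 17.05.

17.05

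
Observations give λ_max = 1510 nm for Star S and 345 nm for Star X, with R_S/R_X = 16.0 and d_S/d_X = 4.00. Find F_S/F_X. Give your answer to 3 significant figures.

Wien's law: T_S/T_X = λ_X/λ_S = 345/1510 = 0.2285.
L_S/L_X = (R_S/R_X)²(T_S/T_X)⁴ = (16.0)²(0.2285)⁴ = 0.6976.
F_S/F_X = (L_S/L_X)/(d_S/d_X)² = 0.6976/(4.00)² = 0.04360.

0.0436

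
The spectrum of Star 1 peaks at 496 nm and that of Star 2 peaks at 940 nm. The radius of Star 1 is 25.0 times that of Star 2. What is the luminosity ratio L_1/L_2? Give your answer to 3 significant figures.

8.06×10^3

Wien's law gives T ∝ 1/λ_max, so T_1/T_2 = λ_2/λ_1 = 940/496 = 1.895.
Then L ∝ R²T⁴ gives L_1/L_2 = (25.0)² × (1.895)⁴ = 625.0 × 12.90 = 8062.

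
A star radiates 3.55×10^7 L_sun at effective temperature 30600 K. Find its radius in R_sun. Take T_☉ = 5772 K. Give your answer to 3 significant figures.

R/R_☉ = √(L/L_☉) / (T/T_☉)² = √(3.55×10^7) / (5.301)²
       = 5958 / 28.11 = 212.0.

212 R_sun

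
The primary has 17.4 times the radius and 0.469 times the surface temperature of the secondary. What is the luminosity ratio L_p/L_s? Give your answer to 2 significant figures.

From the Stefan–Boltzmann law, L ∝ R²T⁴, so
L_p/L_s = (R_p/R_s)² (T_p/T_s)⁴ = (17.4)² × (0.469)⁴ = 302.8 × 0.04838 = 14.65.

15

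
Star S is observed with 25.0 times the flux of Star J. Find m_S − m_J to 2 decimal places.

m_S − m_J = −2.5 log₁₀(F_S/F_J) = −2.5 log₁₀(25.0) = −2.5 × (1.398) = -3.495.

-3.49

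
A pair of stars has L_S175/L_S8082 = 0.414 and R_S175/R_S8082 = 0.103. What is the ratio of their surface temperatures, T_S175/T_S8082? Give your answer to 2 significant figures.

2.5

L ∝ R²T⁴ gives T ∝ (L/R²)^(1/4), so
T_S175/T_S8082 = (0.414 / 0.103²)^(1/4) = (39.02)^(1/4) = 2.499.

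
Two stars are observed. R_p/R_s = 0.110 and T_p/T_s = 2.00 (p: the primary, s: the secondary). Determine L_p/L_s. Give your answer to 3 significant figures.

0.194

From the Stefan–Boltzmann law, L ∝ R²T⁴, so
L_p/L_s = (R_p/R_s)² (T_p/T_s)⁴ = (0.110)² × (2.00)⁴ = 0.01210 × 16.00 = 0.1936.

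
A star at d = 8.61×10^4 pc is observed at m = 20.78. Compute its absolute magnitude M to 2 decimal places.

1.10

M = m − 5 log₁₀(d/10 pc) = 20.78 − 5 log₁₀(8.61×10^4/10)
  = 20.78 − 5 × 3.935 = 20.78 − 19.68 = 1.10.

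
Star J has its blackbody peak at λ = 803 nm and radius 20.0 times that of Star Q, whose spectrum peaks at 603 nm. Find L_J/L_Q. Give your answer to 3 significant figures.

Wien's law gives T ∝ 1/λ_max, so T_J/T_Q = λ_Q/λ_J = 603/803 = 0.7509.
Then L ∝ R²T⁴ gives L_J/L_Q = (20.0)² × (0.7509)⁴ = 400.0 × 0.3180 = 127.2.

127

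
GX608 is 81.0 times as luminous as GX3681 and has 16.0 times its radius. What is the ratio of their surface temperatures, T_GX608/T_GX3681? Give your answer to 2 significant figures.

L ∝ R²T⁴ gives T ∝ (L/R²)^(1/4), so
T_GX608/T_GX3681 = (81.0 / 16.0²)^(1/4) = (0.3164)^(1/4) = 0.7500.

0.75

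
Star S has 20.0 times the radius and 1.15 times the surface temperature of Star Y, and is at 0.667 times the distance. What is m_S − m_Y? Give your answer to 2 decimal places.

L_S/L_Y = (20.0)²(1.15)⁴ = 699.6.
F_S/F_Y = (L_S/L_Y)/(d_S/d_Y)² = 699.6/0.4449 = 1573.
m_S − m_Y = −2.5 log₁₀(1573) = -7.99.

-7.99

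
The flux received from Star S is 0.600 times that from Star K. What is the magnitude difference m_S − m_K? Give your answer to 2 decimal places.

0.55

m_S − m_K = −2.5 log₁₀(F_S/F_K) = −2.5 log₁₀(0.600) = −2.5 × (-0.222) = 0.555.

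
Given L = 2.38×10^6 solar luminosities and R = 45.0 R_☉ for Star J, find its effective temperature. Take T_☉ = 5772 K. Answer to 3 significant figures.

3.38×10^4 K

T/T_☉ = (L/L_☉)^(1/4) / (R/R_☉)^(1/2)
T = 5772 × (2.38×10^6)^(1/4) / √(45.0) = 5772 × 39.28 / 6.708 = 3.380×10^4 K.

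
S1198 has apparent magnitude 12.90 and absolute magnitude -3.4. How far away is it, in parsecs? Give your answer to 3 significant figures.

m − M = 5 log₁₀(d/10 pc)
12.90 − (-3.4) = 16.30 = 5 log₁₀(d/10)
d = 10 × 10^(16.30/5) = 10 × 10^3.260 = 1.820×10^4 pc.

1.82×10^4 pc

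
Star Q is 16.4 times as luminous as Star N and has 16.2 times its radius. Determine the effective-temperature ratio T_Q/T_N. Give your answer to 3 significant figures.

L ∝ R²T⁴ gives T ∝ (L/R²)^(1/4), so
T_Q/T_N = (16.4 / 16.2²)^(1/4) = (0.06249)^(1/4) = 0.5000.

0.500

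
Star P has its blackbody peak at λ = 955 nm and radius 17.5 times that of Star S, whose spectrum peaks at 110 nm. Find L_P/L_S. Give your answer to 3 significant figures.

Wien's law gives T ∝ 1/λ_max, so T_P/T_S = λ_S/λ_P = 110/955 = 0.1152.
Then L ∝ R²T⁴ gives L_P/L_S = (17.5)² × (0.1152)⁴ = 306.2 × 1.760×10^-4 = 0.05391.

0.0539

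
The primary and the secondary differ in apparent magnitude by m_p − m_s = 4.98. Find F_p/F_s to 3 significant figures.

F_p/F_s = 10^(−(m_p − m_s)/2.5) = 10^(-4.98/2.5) = 10^-1.992 = 0.01019.

0.0102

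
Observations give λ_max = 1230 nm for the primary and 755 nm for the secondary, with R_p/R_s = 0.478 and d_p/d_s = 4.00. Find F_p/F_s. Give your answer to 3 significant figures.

Wien's law: T_p/T_s = λ_s/λ_p = 755/1230 = 0.6138.
L_p/L_s = (R_p/R_s)²(T_p/T_s)⁴ = (0.478)²(0.6138)⁴ = 0.03244.
F_p/F_s = (L_p/L_s)/(d_p/d_s)² = 0.03244/(4.00)² = 0.002027.

0.00203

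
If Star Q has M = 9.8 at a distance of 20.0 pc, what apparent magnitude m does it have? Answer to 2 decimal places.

m = M + 5 log₁₀(d/10 pc) = 9.8 + 5 log₁₀(20.0/10)
  = 9.8 + 5 × 0.301 = 9.8 + 1.51 = 11.31.

11.31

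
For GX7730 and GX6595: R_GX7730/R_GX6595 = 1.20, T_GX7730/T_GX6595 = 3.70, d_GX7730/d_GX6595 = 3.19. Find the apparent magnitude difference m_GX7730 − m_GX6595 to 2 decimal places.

-3.56

L_GX7730/L_GX6595 = (1.20)²(3.70)⁴ = 269.9.
F_GX7730/F_GX6595 = (L_GX7730/L_GX6595)/(d_GX7730/d_GX6595)² = 269.9/10.18 = 26.52.
m_GX7730 − m_GX6595 = −2.5 log₁₀(26.52) = -3.56.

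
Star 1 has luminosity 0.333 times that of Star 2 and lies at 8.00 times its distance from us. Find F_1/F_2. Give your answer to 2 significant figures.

F = L/(4πd²), so F_1/F_2 = (L_1/L_2) / (d_1/d_2)²
= 0.333 / (8.00)² = 0.333 / 64.00 = 0.005203.

0.0052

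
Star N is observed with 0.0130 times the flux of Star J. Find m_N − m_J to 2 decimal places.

m_N − m_J = −2.5 log₁₀(F_N/F_J) = −2.5 log₁₀(0.0130) = −2.5 × (-1.886) = 4.715.

4.72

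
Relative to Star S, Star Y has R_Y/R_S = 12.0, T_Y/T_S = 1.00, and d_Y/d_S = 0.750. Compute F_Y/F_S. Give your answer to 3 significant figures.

L_Y/L_S = (R_Y/R_S)²(T_Y/T_S)⁴ = (12.0)² × (1.00)⁴ = 144.0.
F_Y/F_S = (L_Y/L_S)/(d_Y/d_S)² = 144.0 / (0.750)² = 256.0.

256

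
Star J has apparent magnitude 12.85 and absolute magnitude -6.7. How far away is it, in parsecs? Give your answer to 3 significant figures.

8.13×10^4 pc

m − M = 5 log₁₀(d/10 pc)
12.85 − (-6.7) = 19.55 = 5 log₁₀(d/10)
d = 10 × 10^(19.55/5) = 10 × 10^3.910 = 8.128×10^4 pc.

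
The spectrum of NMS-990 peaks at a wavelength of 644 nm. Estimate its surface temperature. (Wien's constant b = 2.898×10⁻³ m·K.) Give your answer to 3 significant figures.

4.50×10^3 K

T = b/λ_max = 2.898×10⁻³ / (644×10⁻⁹) = 4500 K.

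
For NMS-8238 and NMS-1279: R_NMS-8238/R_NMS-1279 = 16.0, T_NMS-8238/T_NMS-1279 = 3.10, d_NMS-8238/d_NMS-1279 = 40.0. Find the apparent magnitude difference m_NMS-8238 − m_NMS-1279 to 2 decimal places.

-2.92

L_NMS-8238/L_NMS-1279 = (16.0)²(3.10)⁴ = 2.364×10^4.
F_NMS-8238/F_NMS-1279 = (L_NMS-8238/L_NMS-1279)/(d_NMS-8238/d_NMS-1279)² = 2.364×10^4/1600 = 14.78.
m_NMS-8238 − m_NMS-1279 = −2.5 log₁₀(14.78) = -2.92.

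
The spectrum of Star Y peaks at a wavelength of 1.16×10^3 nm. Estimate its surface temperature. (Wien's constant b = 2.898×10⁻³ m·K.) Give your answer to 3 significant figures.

2.50×10^3 K

T = b/λ_max = 2.898×10⁻³ / (1.16×10^3×10⁻⁹) = 2498 K.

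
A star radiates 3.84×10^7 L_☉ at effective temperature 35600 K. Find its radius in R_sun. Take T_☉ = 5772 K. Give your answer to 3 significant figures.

163 R_sun

R/R_☉ = √(L/L_☉) / (T/T_☉)² = √(3.84×10^7) / (6.168)²
       = 6197 / 38.04 = 162.9.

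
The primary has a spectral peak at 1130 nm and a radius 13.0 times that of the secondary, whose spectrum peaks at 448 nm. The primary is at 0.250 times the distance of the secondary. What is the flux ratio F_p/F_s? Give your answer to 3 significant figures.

66.8

Wien's law: T_p/T_s = λ_s/λ_p = 448/1130 = 0.3965.
L_p/L_s = (R_p/R_s)²(T_p/T_s)⁴ = (13.0)²(0.3965)⁴ = 4.175.
F_p/F_s = (L_p/L_s)/(d_p/d_s)² = 4.175/(0.250)² = 66.80.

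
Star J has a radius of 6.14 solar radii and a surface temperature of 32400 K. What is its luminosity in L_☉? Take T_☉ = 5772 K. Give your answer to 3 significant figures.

L/L_☉ = (R/R_☉)² (T/T_☉)⁴ = (6.14)² × (32400/5772)⁴
       = 37.70 × (5.613)⁴ = 37.70 × 992.8 = 3.743×10^4.

3.74×10^4 L_☉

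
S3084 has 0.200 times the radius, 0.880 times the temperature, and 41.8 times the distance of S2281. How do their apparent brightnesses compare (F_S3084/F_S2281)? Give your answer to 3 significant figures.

1.37×10^-5

L_S3084/L_S2281 = (R_S3084/R_S2281)²(T_S3084/T_S2281)⁴ = (0.200)² × (0.880)⁴ = 0.02399.
F_S3084/F_S2281 = (L_S3084/L_S2281)/(d_S3084/d_S2281)² = 0.02399 / (41.8)² = 1.373×10^-5.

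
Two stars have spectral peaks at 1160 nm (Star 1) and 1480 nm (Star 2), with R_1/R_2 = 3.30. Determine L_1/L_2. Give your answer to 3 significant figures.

Wien's law gives T ∝ 1/λ_max, so T_1/T_2 = λ_2/λ_1 = 1480/1160 = 1.276.
Then L ∝ R²T⁴ gives L_1/L_2 = (3.30)² × (1.276)⁴ = 10.89 × 2.650 = 28.86.

28.9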